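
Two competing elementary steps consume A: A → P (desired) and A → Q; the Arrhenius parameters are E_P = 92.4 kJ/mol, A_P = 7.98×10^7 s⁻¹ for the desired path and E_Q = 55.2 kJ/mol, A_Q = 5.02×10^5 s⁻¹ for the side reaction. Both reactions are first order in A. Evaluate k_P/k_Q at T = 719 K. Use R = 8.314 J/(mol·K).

0.315

Since both paths have the same order in A, the concentration cancels and S_{P/Q} = k_P/k_Q = (A_P/A_Q)·exp[(E_Q−E_P)/(RT)].
(E_Q−E_P)/(RT) = (55.2−92.4)×10³/(8.314×719) = -37200/5978 = -6.223.
k_P/k_Q = (7.98×10^7/5.02×10^5)·exp(-6.223) = 159.0 × 0.001983 = 0.315.
Since E_P > E_Q, raising the temperature improves selectivity toward P.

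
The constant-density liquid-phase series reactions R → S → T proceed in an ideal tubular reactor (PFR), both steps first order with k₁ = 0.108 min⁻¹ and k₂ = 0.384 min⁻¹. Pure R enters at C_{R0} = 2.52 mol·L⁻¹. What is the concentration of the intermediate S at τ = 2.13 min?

The intermediate concentration in a first-order A→B→C sequence is C_S = k₁C_{R0}(e^(−k₁τ) − e^(−k₂τ))/(k₂−k₁).
e^(−k₁τ) = e^(−0.108×2.13) = e^(−0.2300) = 0.7945; e^(−k₂τ) = e^(−0.8179) = 0.4413.
C_S = 0.108×2.52/(0.384−0.108) × (0.7945−0.4413) = 0.9861×0.3532 = 0.3482 mol·L⁻¹.

0.348 mol·L⁻¹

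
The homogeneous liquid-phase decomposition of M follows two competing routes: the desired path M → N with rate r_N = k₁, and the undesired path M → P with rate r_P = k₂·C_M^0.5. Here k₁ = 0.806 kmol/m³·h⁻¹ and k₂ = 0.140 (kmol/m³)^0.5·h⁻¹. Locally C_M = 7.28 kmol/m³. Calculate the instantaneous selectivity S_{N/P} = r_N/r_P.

2.13

S_{N/P} = r_N/r_P = (k₁)/(k₂·C_M^0.5) = (k₁/k₂)·C_M^-0.5.
= (0.806) / (0.140×7.280^0.5) = 0.8060/0.3777 = 2.13.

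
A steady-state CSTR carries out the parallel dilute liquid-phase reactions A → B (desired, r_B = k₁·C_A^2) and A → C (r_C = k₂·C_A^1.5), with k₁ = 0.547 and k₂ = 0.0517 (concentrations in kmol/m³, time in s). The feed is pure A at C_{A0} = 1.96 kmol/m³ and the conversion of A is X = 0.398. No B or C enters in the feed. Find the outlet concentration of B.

0.718 kmol/m³

Exit C_A = C_{A0}(1−X) = 1.96×0.602 = 1.180 kmol/m³.
Rates in a CSTR are evaluated at the outlet concentration: r_B = 0.547×1.180^2 = 0.7615, r_C = 0.0517×1.180^1.5 = 0.06626.
Fraction of consumed A going to B: r_B/(r_B+r_C) = 0.9200.
C_B = 0.9200·C_{A0}·X = 0.9200×1.96×0.398 = 0.718 kmol/m³.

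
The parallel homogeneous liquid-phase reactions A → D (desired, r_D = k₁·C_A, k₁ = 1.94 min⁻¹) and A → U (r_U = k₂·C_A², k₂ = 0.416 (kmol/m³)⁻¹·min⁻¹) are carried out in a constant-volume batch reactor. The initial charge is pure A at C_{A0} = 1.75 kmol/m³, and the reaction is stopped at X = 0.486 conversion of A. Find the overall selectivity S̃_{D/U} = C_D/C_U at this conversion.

3.55

C_A = C_{A0}(1−X) = 0.8995 kmol/m³.
Along a PFR/batch, dC_D/dC_A = −r_D/(r_D+r_U) = −k₁/(k₁+k₂·C_A).
Integrating from C_{A0} to C_A: C_D = (1.94/0.416)·ln[(1.94+0.416·1.75)/(1.94+0.416·0.899)] = 4.663·ln(2.668/2.314) = 0.6635 kmol/m³.
C_U = (C_{A0}−C_A)−C_D = 0.1870 kmol/m³; S̃_{D/U} = 0.6635/0.1870 = 3.55.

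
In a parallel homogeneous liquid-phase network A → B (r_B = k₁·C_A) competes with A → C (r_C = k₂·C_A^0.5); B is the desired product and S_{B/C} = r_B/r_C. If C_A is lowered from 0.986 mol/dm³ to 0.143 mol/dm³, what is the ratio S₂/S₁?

S_{B/C} = (k₁/k₂)·C_A^0.5, so S₂/S₁ = (C_{A,2}/C_{A,1})^0.5.
= (0.143/0.986)^0.5 = (0.1450)^0.5 = 0.381.

0.381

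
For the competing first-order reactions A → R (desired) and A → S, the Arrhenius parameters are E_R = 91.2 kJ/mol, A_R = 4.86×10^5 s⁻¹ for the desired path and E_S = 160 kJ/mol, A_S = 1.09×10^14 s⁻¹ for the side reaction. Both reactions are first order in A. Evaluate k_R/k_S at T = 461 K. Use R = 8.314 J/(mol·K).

0.279

k_R/k_S = (A_R/A_S)·exp[−(E_R−E_S)/(RT)] = (A_R/A_S)·exp[(E_S−E_R)/(RT)].
(E_S−E_R)/(RT) = (160−91.2)×10³/(8.314×461) = 68800/3833 = 17.95.
k_R/k_S = (4.86×10^5/1.09×10^14)·exp(17.95) = 4.459×10^-9 × 6.249×10^7 = 0.279.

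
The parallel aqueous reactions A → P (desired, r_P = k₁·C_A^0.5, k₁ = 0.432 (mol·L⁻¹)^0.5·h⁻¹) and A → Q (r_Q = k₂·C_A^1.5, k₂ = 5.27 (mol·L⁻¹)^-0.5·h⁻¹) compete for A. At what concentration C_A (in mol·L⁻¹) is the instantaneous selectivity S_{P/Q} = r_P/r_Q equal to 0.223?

0.368 mol·L⁻¹

S_{P/Q} = (k₁/k₂)·C_A⁻¹ ⇒ C_A = (S·k₂/k₁)^(-1).
= (0.223×5.27/0.432)^(-1) = (2.720)^(-1) = 0.368 mol·L⁻¹.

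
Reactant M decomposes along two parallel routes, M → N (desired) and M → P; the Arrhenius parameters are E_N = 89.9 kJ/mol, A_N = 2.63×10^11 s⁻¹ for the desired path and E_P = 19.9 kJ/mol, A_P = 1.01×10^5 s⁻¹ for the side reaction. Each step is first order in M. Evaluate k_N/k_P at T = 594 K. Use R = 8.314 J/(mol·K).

1.82

k_N/k_P = (A_N/A_P)·exp[−(E_N−E_P)/(RT)] = (A_N/A_P)·exp[(E_P−E_N)/(RT)].
(E_P−E_N)/(RT) = (19.9−89.9)×10³/(8.314×594) = -70000/4939 = -14.17.
k_N/k_P = (2.63×10^11/1.01×10^5)·exp(-14.17) = 2.604×10^6 × 6.985×10^-7 = 1.82.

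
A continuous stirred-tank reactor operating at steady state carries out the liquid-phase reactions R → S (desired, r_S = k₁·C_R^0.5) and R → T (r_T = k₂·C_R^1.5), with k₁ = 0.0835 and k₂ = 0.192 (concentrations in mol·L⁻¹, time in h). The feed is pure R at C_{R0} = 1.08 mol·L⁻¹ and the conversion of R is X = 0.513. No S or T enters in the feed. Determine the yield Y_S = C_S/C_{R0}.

0.232

Exit C_R = C_{R0}(1−X) = 1.08×0.487 = 0.5260 mol·L⁻¹.
A CSTR operates uniformly at the exit composition, giving r_S = 0.06056 and r_T = 0.07324 (each k·C_R^n at C_R = 0.5260).
Fraction of consumed R going to S: r_S/(r_S+r_T) = 0.4526.
C_S = 0.4526·C_{R0}·X = 0.4526×1.08×0.513 = 0.251 mol·L⁻¹; Y_S = C_S/C_{R0} = 0.232.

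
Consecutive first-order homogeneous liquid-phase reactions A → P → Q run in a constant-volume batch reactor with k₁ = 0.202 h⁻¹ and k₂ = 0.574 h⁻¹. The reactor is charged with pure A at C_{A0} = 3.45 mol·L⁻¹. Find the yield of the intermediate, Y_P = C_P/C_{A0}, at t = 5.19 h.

0.163

Solving the coupled first-order balances gives C_P(t) = [k₁/(k₂−k₁)]·C_{A0}·(e^(−k₁t) − e^(−k₂t)).
e^(−k₁t) = e^(−0.202×5.19) = e^(−1.048) = 0.3505; e^(−k₂t) = e^(−2.979) = 0.05084.
C_P = 0.202×3.45/(0.574−0.202) × (0.3505−0.05084) = 1.873×0.2997 = 0.5614 mol·L⁻¹.
Y_P = C_P/C_{A0} = 0.5614/3.45 = 0.163.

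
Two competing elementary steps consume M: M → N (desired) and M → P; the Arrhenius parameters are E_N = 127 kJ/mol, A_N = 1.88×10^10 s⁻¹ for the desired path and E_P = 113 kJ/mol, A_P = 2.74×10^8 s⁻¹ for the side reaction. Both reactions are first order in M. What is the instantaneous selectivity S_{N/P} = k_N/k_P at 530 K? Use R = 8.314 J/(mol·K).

2.86

With equal orders, S_{N/P} = k_N/k_P = (A_N/A_P)·exp[(E_P−E_N)/(RT)].
(E_P−E_N)/(RT) = (113−127)×10³/(8.314×530) = -14000/4406 = -3.177.
k_N/k_P = (1.88×10^10/2.74×10^8)·exp(-3.177) = 68.61 × 0.04170 = 2.86.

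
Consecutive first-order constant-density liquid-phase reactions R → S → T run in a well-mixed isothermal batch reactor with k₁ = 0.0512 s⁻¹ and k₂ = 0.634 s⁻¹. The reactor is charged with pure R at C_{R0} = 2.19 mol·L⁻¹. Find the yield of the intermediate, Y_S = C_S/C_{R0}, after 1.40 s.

0.0456

The intermediate concentration in a first-order A→B→C sequence is C_S = k₁C_{R0}(e^(−k₁t) − e^(−k₂t))/(k₂−k₁).
e^(−k₁t) = e^(−0.0512×1.40) = e^(−0.07168) = 0.9308; e^(−k₂t) = e^(−0.8876) = 0.4116.
C_S = 0.0512×2.19/(0.634−0.0512) × (0.9308−0.4116) = 0.1924×0.5192 = 0.09989 mol·L⁻¹.
Y_S = C_S/C_{R0} = 0.09989/2.19 = 0.0456.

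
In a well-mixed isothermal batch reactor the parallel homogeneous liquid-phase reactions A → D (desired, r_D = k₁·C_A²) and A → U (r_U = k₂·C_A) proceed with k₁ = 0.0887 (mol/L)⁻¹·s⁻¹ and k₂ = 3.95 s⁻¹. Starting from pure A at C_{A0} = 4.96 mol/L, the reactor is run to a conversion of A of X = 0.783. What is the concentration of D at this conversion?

C_A = C_{A0}(1−X) = 1.076 mol/L.
Along a PFR/batch, dC_U/dC_A = −r_U/(r_D+r_U) = −k₂/(k₂+k₁·C_A).
Integrating from C_{A0} to C_A: C_U = (3.95/0.0887)·ln[(3.95+0.0887·4.96)/(3.95+0.0887·1.08)] = 44.53·ln(4.390/4.045) = 3.639 mol/L.
Then C_D = (C_{A0}−C_A) − C_U = 3.884 − 3.639 = 0.2445 mol/L.

0.244 mol/L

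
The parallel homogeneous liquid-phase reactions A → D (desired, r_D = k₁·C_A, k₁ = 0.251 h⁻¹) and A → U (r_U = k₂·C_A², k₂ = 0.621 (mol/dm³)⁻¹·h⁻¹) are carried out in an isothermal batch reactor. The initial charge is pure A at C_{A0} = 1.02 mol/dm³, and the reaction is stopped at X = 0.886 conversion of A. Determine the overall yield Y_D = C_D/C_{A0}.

0.399

C_A = C_{A0}(1−X) = 0.1163 mol/dm³.
Along a PFR/batch, dC_D/dC_A = −r_D/(r_D+r_U) = −k₁/(k₁+k₂·C_A).
Integrating from C_{A0} to C_A: C_D = (0.251/0.621)·ln[(0.251+0.621·1.02)/(0.251+0.621·0.116)] = 0.4042·ln(0.8844/0.3232) = 0.4069 mol/dm³.
Y_D = C_D/C_{A0} = 0.4069/1.02 = 0.399.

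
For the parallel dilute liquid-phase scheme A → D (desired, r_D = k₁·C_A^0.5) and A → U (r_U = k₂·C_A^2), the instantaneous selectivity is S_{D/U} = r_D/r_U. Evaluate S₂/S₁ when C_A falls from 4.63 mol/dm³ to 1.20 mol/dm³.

S_{D/U} = (k₁/k₂)·C_A^-1.5, so S₂/S₁ = (C_{A,2}/C_{A,1})^-1.5.
= (1.20/4.63)^(-1.5) = (0.2592)^(-1.5) = 7.58.
Selectivity toward D rises as C_A falls — low-concentration operation is favoured.

7.58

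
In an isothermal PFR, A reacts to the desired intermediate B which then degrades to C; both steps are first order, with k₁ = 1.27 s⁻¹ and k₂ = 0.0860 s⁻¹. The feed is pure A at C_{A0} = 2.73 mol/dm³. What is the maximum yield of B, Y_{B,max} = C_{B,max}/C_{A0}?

0.822

At the optimum, C_{B,max}/C_{A0} = (k₁/k₂)^[k₂/(k₂−k₁)].
= (1.27/0.0860)^(0.0860/(0.0860−1.27)) = (14.77)^(-0.07264) = 0.8224.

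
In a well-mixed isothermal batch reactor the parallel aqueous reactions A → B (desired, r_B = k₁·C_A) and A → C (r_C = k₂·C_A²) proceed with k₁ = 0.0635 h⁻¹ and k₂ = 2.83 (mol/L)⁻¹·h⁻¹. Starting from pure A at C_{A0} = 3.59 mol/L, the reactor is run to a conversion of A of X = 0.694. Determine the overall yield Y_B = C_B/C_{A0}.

C_A = C_{A0}(1−X) = 1.099 mol/L.
Along a PFR/batch, dC_B/dC_A = −r_B/(r_B+r_C) = −k₁/(k₁+k₂·C_A).
Integrating from C_{A0} to C_A: C_B = (0.0635/2.83)·ln[(0.0635+2.83·3.59)/(0.0635+2.83·1.10)] = 0.02244·ln(10.22/3.172) = 0.02626 mol/L.
Y_B = C_B/C_{A0} = 0.02626/3.59 = 0.00731.

0.00731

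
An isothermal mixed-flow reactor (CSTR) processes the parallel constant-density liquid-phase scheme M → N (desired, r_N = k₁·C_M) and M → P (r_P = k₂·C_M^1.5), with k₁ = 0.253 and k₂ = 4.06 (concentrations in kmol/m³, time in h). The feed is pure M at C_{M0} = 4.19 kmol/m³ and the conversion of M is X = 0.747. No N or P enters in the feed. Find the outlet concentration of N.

0.179 kmol/m³

Exit C_M = C_{M0}(1−X) = 4.19×0.253 = 1.060 kmol/m³.
Rates in a CSTR are evaluated at the outlet concentration: r_N = 0.253×1.060 = 0.2682, r_P = 4.06×1.060^1.5 = 4.431.
Fraction of consumed M going to N: r_N/(r_N+r_P) = 0.05707.
C_N = 0.05707·C_{M0}·X = 0.05707×4.19×0.747 = 0.179 kmol/m³.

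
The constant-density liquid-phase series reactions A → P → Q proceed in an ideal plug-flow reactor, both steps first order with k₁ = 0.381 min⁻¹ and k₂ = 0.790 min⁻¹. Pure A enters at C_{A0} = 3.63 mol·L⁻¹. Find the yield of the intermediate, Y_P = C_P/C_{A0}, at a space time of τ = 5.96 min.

0.0878

The intermediate concentration in a first-order A→B→C sequence is C_P = k₁C_{A0}(e^(−k₁τ) − e^(−k₂τ))/(k₂−k₁).
e^(−k₁τ) = e^(−0.381×5.96) = e^(−2.271) = 0.1032; e^(−k₂τ) = e^(−4.708) = 0.009019.
C_P = 0.381×3.63/(0.790−0.381) × (0.1032−0.009019) = 3.381×0.09421 = 0.3186 mol·L⁻¹.
Y_P = C_P/C_{A0} = 0.3186/3.63 = 0.0878.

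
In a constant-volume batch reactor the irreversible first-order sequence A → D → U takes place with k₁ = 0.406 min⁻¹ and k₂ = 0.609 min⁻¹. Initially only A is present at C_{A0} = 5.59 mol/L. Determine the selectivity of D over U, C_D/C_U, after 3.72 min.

0.430

For first-order series with pure A initially, C_D(t) = k₁C_{A0}/(k₂−k₁)·(e^(−k₁t) − e^(−k₂t)).
e^(−k₁t) = e^(−0.406×3.72) = e^(−1.510) = 0.2208; e^(−k₂t) = e^(−2.265) = 0.1038.
C_D = 0.406×5.59/(0.609−0.406) × (0.2208−0.1038) = 11.18×0.1171 = 1.309 mol/L.
C_A = C_{A0}e^(−k₁t) = 1.234 mol/L, so C_U = C_{A0}−C_A−C_D = 3.047 mol/L; C_D/C_U = 0.430.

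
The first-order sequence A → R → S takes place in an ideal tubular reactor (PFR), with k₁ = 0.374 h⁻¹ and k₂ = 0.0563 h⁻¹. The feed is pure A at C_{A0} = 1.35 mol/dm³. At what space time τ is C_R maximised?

Setting dC_R/dτ = 0 gives τ_opt = ln(k₂/k₁)/(k₂−k₁).
= ln(0.0563/0.374)/(0.0563−0.374) = ln(0.1505)/-0.3177 = -1.894/-0.3177 = 5.96 h.

5.96 h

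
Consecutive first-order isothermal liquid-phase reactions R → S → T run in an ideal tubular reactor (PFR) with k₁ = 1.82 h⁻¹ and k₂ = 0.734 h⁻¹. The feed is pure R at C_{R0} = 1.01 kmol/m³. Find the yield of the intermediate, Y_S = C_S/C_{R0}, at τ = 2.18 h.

0.307

Solving the coupled first-order balances gives C_S(τ) = [k₁/(k₂−k₁)]·C_{R0}·(e^(−k₁τ) − e^(−k₂τ)).
e^(−k₁τ) = e^(−1.82×2.18) = e^(−3.968) = 0.01892; e^(−k₂τ) = e^(−1.600) = 0.2019.
C_S = 1.82×1.01/(0.734−1.82) × (0.01892−0.2019) = (-1.693)×(-0.1830) = 0.3097 kmol/m³.
Y_S = C_S/C_{R0} = 0.3097/1.01 = 0.307.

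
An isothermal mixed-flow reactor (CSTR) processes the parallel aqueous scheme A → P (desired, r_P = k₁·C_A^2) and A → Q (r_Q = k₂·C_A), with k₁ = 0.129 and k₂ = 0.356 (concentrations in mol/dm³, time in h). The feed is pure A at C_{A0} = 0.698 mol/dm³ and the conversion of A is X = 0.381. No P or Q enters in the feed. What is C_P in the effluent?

0.0360 mol/dm³

Exit C_A = C_{A0}(1−X) = 0.698×0.619 = 0.4321 mol/dm³.
A CSTR operates uniformly at the exit composition, giving r_P = 0.02408 and r_Q = 0.1538 (each k·C_A^n at C_A = 0.4321).
Fraction of consumed A going to P: r_P/(r_P+r_Q) = 0.1354.
C_P = 0.1354·C_{A0}·X = 0.1354×0.698×0.381 = 0.0360 mol/dm³.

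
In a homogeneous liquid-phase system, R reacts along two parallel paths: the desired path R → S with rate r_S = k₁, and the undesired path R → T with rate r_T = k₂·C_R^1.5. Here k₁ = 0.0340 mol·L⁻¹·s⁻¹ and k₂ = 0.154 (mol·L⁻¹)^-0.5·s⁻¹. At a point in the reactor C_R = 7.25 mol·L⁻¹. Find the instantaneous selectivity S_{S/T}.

0.0113

S_{S/T} = r_S/r_T = (k₁)/(k₂·C_R^1.5) = (k₁/k₂)·C_R^-1.5.
= (0.0340) / (0.154×7.250^1.5) = 0.03400/3.006 = 0.0113.
The undesired path is higher order in R, so low C_R (CSTR or dilute feed) favours S.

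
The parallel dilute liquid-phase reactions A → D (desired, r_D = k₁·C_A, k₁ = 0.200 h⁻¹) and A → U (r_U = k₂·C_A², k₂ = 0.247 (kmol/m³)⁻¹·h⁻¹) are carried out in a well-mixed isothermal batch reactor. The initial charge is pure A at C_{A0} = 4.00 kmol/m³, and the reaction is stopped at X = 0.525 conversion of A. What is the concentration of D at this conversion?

C_A = C_{A0}(1−X) = 1.900 kmol/m³.
Along a PFR/batch, dC_D/dC_A = −r_D/(r_D+r_U) = −k₁/(k₁+k₂·C_A).
Integrating from C_{A0} to C_A: C_D = (0.200/0.247)·ln[(0.200+0.247·4.00)/(0.200+0.247·1.90)] = 0.8097·ln(1.188/0.6693) = 0.4646 kmol/m³.

0.465 kmol/m³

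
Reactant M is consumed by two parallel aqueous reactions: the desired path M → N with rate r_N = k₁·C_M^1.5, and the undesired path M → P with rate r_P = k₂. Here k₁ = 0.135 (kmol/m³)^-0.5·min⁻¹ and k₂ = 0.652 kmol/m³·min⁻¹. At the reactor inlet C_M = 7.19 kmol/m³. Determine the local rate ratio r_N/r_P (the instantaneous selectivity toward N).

3.99

S_{N/P} = r_N/r_P = (k₁·C_M^1.5)/(k₂) = (k₁/k₂)·C_M^1.5.
= (0.135×7.190^1.5) / (0.652) = 2.603/0.6520 = 3.99.
Since the desired path is higher order in M, keeping C_M high (PFR or concentrated feed) favours N.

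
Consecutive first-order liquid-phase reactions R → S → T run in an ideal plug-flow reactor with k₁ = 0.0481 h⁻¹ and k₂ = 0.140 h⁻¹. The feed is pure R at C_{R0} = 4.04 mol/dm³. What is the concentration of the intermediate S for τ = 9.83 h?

For first-order series with pure R initially, C_S(τ) = k₁C_{R0}/(k₂−k₁)·(e^(−k₁τ) − e^(−k₂τ)).
e^(−k₁τ) = e^(−0.0481×9.83) = e^(−0.4728) = 0.6232; e^(−k₂τ) = e^(−1.376) = 0.2525.
C_S = 0.0481×4.04/(0.140−0.0481) × (0.6232−0.2525) = 2.115×0.3707 = 0.7839 mol/dm³.

0.784 mol/dm³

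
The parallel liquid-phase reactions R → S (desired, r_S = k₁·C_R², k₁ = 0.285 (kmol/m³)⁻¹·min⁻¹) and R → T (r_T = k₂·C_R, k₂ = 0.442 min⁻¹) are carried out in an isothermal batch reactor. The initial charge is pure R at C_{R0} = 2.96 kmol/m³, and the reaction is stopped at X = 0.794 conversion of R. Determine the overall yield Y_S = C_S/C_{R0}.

C_R = C_{R0}(1−X) = 0.6098 kmol/m³.
Along a PFR/batch, dC_T/dC_R = −r_T/(r_S+r_T) = −k₂/(k₂+k₁·C_R).
Integrating from C_{R0} to C_R: C_T = (0.442/0.285)·ln[(0.442+0.285·2.96)/(0.442+0.285·0.610)] = 1.551·ln(1.286/0.6158) = 1.142 kmol/m³.
Then C_S = (C_{R0}−C_R) − C_T = 2.350 − 1.142 = 1.209 kmol/m³.
Y_S = C_S/C_{R0} = 1.209/2.96 = 0.408.

0.408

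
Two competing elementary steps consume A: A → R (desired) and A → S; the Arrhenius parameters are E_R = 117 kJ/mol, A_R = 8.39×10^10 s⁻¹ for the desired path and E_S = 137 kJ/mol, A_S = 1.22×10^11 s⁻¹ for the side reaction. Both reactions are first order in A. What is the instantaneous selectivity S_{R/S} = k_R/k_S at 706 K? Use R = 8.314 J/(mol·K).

20.8

Since both paths have the same order in A, the concentration cancels and S_{R/S} = k_R/k_S = (A_R/A_S)·exp[(E_S−E_R)/(RT)].
(E_S−E_R)/(RT) = (137−117)×10³/(8.314×706) = 20000/5870 = 3.407.
k_R/k_S = (8.39×10^10/1.22×10^11)·exp(3.407) = 0.6877 × 30.18 = 20.8.
Since E_R < E_S, lowering the temperature improves selectivity toward R.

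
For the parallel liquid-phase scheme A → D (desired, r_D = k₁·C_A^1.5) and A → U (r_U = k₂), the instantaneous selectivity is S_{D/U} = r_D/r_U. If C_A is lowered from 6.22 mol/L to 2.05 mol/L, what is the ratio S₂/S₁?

0.189

S_{D/U} = (k₁/k₂)·C_A^1.5, so S₂/S₁ = (C_{A,2}/C_{A,1})^1.5.
= (2.05/6.22)^1.5 = (0.3296)^1.5 = 0.189.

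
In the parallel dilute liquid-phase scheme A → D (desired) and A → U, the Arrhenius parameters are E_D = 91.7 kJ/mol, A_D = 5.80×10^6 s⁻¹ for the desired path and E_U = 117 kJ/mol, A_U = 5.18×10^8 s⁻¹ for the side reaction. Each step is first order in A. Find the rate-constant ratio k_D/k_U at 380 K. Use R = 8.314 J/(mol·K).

With equal orders, S_{D/U} = k_D/k_U = (A_D/A_U)·exp[(E_U−E_D)/(RT)].
(E_U−E_D)/(RT) = (117−91.7)×10³/(8.314×380) = 25300/3159 = 8.008.
k_D/k_U = (5.80×10^6/5.18×10^8)·exp(8.008) = 0.01120 × 3005 = 33.6.

33.6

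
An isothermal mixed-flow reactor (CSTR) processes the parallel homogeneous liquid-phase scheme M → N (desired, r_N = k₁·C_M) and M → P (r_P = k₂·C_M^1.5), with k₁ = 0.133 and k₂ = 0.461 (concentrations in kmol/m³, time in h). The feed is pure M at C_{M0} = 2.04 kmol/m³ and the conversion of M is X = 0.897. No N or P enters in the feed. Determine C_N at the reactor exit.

Exit C_M = C_{M0}(1−X) = 2.04×0.103 = 0.2101 kmol/m³.
Rates in a CSTR are evaluated at the outlet concentration: r_N = 0.133×0.2101 = 0.02795, r_P = 0.461×0.2101^1.5 = 0.04440.
Fraction of consumed M going to N: r_N/(r_N+r_P) = 0.3863.
C_N = 0.3863·C_{M0}·X = 0.3863×2.04×0.897 = 0.707 kmol/m³.

0.707 kmol/m³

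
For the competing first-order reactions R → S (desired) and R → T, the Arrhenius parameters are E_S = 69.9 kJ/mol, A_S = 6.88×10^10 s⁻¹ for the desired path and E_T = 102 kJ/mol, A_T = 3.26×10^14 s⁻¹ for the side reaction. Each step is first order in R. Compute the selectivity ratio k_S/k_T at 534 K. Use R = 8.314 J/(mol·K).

Since both paths have the same order in R, the concentration cancels and S_{S/T} = k_S/k_T = (A_S/A_T)·exp[(E_T−E_S)/(RT)].
(E_T−E_S)/(RT) = (102−69.9)×10³/(8.314×534) = 32100/4440 = 7.230.
k_S/k_T = (6.88×10^10/3.26×10^14)·exp(7.230) = 2.110×10^-4 × 1381 = 0.291.
Since E_S < E_T, lowering the temperature improves selectivity toward S.

0.291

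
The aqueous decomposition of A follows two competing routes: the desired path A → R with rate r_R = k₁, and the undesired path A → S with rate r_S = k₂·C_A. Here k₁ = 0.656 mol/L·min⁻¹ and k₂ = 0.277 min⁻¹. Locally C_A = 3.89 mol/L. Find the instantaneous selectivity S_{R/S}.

0.609

S_{R/S} = r_R/r_S = (k₁)/(k₂·C_A) = (k₁/k₂)·C_A⁻¹.
= (0.656) / (0.277×3.890) = 0.6560/1.078 = 0.609.
The undesired path is higher order in A, so low C_A (CSTR or dilute feed) favours R.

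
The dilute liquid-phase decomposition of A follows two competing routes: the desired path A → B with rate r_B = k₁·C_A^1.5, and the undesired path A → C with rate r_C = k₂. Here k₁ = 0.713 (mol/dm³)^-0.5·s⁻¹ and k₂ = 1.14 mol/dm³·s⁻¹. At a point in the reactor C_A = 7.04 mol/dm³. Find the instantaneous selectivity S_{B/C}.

11.7

S_{B/C} = r_B/r_C = (k₁·C_A^1.5)/(k₂) = (k₁/k₂)·C_A^1.5.
= (0.713×7.040^1.5) / (1.14) = 13.32/1.140 = 11.7.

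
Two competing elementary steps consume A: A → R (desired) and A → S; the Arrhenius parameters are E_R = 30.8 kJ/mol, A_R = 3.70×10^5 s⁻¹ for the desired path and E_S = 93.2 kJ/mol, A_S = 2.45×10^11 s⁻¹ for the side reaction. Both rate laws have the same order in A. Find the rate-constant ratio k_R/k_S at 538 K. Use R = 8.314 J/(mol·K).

1.73

Since both paths have the same order in A, the concentration cancels and S_{R/S} = k_R/k_S = (A_R/A_S)·exp[(E_S−E_R)/(RT)].
(E_S−E_R)/(RT) = (93.2−30.8)×10³/(8.314×538) = 62400/4473 = 13.95.
k_R/k_S = (3.70×10^5/2.45×10^11)·exp(13.95) = 1.510×10^-6 × 1.145×10^6 = 1.73.
Since E_R < E_S, lowering the temperature improves selectivity toward R.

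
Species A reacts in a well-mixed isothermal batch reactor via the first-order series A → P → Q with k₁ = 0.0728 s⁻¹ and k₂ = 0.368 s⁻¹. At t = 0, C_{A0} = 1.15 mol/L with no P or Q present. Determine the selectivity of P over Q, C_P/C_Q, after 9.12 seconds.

The intermediate concentration in a first-order A→B→C sequence is C_P = k₁C_{A0}(e^(−k₁t) − e^(−k₂t))/(k₂−k₁).
e^(−k₁t) = e^(−0.0728×9.12) = e^(−0.6639) = 0.5148; e^(−k₂t) = e^(−3.356) = 0.03487.
C_P = 0.0728×1.15/(0.368−0.0728) × (0.5148−0.03487) = 0.2836×0.4800 = 0.1361 mol/L.
C_A = C_{A0}e^(−k₁t) = 0.5920 mol/L, so C_Q = C_{A0}−C_A−C_P = 0.4218 mol/L; C_P/C_Q = 0.323.

0.323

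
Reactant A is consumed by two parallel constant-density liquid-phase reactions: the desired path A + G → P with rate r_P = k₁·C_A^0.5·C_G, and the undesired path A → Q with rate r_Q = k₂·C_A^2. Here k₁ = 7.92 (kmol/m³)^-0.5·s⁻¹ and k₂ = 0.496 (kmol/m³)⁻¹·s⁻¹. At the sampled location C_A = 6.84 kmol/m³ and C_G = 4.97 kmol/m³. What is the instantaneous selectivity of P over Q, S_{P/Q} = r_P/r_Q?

S_{P/Q} = r_P/r_Q = (k₁·C_A^0.5·C_G)/(k₂·C_A^2) = (k₁/k₂)·C_A^-1.5·C_G.
= (7.92×6.840^0.5×4.970) / (0.496×6.840^2) = 102.9/23.21 = 4.44.

4.44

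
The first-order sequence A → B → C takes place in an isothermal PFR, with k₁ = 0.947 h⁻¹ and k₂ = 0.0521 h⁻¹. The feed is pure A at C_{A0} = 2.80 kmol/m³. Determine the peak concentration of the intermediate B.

At the optimum, C_{B,max}/C_{A0} = (k₁/k₂)^[k₂/(k₂−k₁)].
= (0.947/0.0521)^(0.0521/(0.0521−0.947)) = (18.18)^(-0.05822) = 0.8446.
C_{B,max} = 0.8446×2.80 = 2.36 kmol/m³.

2.36 kmol/m³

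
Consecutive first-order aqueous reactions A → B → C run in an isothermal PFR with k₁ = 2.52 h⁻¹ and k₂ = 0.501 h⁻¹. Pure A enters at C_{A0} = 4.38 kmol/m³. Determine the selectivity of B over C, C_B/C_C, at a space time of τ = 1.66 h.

1.14

Solving the coupled first-order balances gives C_B(τ) = [k₁/(k₂−k₁)]·C_{A0}·(e^(−k₁τ) − e^(−k₂τ)).
e^(−k₁τ) = e^(−2.52×1.66) = e^(−4.183) = 0.01525; e^(−k₂τ) = e^(−0.8317) = 0.4353.
C_B = 2.52×4.38/(0.501−2.52) × (0.01525−0.4353) = (-5.467)×(-0.4201) = 2.297 kmol/m³.
C_A = C_{A0}e^(−k₁τ) = 0.06679 kmol/m³, so C_C = C_{A0}−C_A−C_B = 2.017 kmol/m³; C_B/C_C = 1.14.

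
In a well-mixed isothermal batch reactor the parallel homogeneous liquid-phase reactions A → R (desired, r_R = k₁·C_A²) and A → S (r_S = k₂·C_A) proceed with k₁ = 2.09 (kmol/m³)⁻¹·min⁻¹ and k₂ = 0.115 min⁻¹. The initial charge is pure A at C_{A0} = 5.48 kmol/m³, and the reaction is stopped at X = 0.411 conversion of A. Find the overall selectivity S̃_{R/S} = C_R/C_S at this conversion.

77.4

C_A = C_{A0}(1−X) = 3.228 kmol/m³.
Along a PFR/batch, dC_S/dC_A = −r_S/(r_R+r_S) = −k₂/(k₂+k₁·C_A).
Integrating from C_{A0} to C_A: C_S = (0.115/2.09)·ln[(0.115+2.09·5.48)/(0.115+2.09·3.23)] = 0.05502·ln(11.57/6.861) = 0.02875 kmol/m³.
Then C_R = (C_{A0}−C_A) − C_S = 2.252 − 0.02875 = 2.224 kmol/m³.
S̃_{R/S} = C_R/C_S = 2.224/0.02875 = 77.4.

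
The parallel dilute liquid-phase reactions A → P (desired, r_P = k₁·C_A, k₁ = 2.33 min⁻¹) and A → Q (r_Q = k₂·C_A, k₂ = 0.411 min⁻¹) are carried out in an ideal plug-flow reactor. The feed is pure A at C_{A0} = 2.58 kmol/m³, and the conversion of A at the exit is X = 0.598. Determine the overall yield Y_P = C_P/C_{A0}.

0.508

C_A = C_{A0}(1−X) = 1.037 kmol/m³.
Both paths are first order in A, so the instantaneous fraction to P is constant: dC_P/d(−C_A) = k₁/(k₁+k₂) = 0.8501.
C_P = 0.8501·(C_{A0}−C_A) = 0.8501×1.543 = 1.31 kmol/m³.
Y_P = C_P/C_{A0} = 1.311/2.58 = 0.508.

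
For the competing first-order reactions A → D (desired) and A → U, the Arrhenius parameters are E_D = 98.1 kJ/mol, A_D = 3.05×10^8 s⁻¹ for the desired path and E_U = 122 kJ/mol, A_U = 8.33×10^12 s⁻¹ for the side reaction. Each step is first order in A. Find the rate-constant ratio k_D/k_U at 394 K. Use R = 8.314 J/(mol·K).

0.0540

k_D/k_U = (A_D/A_U)·exp[−(E_D−E_U)/(RT)] = (A_D/A_U)·exp[(E_U−E_D)/(RT)].
(E_U−E_D)/(RT) = (122−98.1)×10³/(8.314×394) = 23900/3276 = 7.296.
k_D/k_U = (3.05×10^8/8.33×10^12)·exp(7.296) = 3.661×10^-5 × 1475 = 0.0540.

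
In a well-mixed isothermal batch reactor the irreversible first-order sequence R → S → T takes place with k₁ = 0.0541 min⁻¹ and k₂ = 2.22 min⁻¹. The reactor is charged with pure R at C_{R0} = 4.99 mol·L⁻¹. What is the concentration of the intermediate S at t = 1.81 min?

0.111 mol·L⁻¹

The intermediate concentration in a first-order A→B→C sequence is C_S = k₁C_{R0}(e^(−k₁t) − e^(−k₂t))/(k₂−k₁).
e^(−k₁t) = e^(−0.0541×1.81) = e^(−0.09792) = 0.9067; e^(−k₂t) = e^(−4.018) = 0.01799.
C_S = 0.0541×4.99/(2.22−0.0541) × (0.9067−0.01799) = 0.1246×0.8887 = 0.1108 mol·L⁻¹.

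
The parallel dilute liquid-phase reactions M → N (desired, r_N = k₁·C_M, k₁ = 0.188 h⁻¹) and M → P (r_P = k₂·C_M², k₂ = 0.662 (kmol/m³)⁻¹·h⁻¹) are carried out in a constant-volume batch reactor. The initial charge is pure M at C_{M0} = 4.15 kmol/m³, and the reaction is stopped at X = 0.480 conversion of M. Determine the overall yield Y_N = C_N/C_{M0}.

C_M = C_{M0}(1−X) = 2.158 kmol/m³.
Along a PFR/batch, dC_N/dC_M = −r_N/(r_N+r_P) = −k₁/(k₁+k₂·C_M).
Integrating from C_{M0} to C_M: C_N = (0.188/0.662)·ln[(0.188+0.662·4.15)/(0.188+0.662·2.16)] = 0.2840·ln(2.935/1.617) = 0.1694 kmol/m³.
Y_N = C_N/C_{M0} = 0.1694/4.15 = 0.0408.

0.0408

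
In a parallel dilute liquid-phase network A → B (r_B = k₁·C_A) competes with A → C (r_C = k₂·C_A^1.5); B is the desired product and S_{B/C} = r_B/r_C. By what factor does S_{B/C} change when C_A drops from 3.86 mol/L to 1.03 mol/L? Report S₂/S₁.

1.94

S_{B/C} = (k₁/k₂)·C_A^-0.5, so S₂/S₁ = (C_{A,2}/C_{A,1})^-0.5.
= (1.03/3.86)^(-0.5) = (0.2668)^(-0.5) = 1.94.
Selectivity toward B rises as C_A falls — low-concentration operation is favoured.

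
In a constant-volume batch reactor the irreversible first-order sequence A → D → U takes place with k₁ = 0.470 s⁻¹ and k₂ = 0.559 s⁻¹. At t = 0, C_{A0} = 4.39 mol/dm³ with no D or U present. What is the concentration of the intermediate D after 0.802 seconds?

1.10 mol/dm³

The intermediate concentration in a first-order A→B→C sequence is C_D = k₁C_{A0}(e^(−k₁t) − e^(−k₂t))/(k₂−k₁).
e^(−k₁t) = e^(−0.470×0.802) = e^(−0.3769) = 0.6860; e^(−k₂t) = e^(−0.4483) = 0.6387.
C_D = 0.470×4.39/(0.559−0.470) × (0.6860−0.6387) = 23.18×0.04726 = 1.096 mol/dm³.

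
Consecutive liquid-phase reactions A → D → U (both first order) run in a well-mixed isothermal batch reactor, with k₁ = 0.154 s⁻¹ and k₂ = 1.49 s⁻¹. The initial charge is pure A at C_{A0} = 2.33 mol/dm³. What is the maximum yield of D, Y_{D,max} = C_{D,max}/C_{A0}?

Evaluating C_D at t_opt = ln(k₂/k₁)/(k₂−k₁) gives C_{D,max}/C_{A0} = (k₁/k₂)^[k₂/(k₂−k₁)].
= (0.154/1.49)^(1.49/(1.49−0.154)) = (0.1034)^(1.115) = 0.07956.

0.0796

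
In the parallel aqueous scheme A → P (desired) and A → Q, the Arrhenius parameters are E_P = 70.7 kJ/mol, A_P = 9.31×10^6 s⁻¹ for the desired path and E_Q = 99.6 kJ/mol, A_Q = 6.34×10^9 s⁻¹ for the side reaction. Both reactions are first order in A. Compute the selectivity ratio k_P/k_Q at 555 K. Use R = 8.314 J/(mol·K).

0.771

k_P/k_Q = (A_P/A_Q)·exp[−(E_P−E_Q)/(RT)] = (A_P/A_Q)·exp[(E_Q−E_P)/(RT)].
(E_Q−E_P)/(RT) = (99.6−70.7)×10³/(8.314×555) = 28900/4614 = 6.263.
k_P/k_Q = (9.31×10^6/6.34×10^9)·exp(6.263) = 0.001468 × 524.9 = 0.771.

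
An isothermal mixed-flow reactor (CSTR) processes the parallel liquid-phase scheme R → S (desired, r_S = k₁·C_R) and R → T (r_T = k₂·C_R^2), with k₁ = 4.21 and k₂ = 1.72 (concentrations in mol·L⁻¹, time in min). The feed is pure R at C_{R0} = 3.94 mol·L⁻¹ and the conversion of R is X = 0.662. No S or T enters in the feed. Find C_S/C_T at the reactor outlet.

1.84

Exit C_R = C_{R0}(1−X) = 3.94×0.338 = 1.332 mol·L⁻¹.
In a CSTR the entire volume is at exit conditions, so r_S = 4.21×1.332 = 5.607 and r_T = 1.72×1.332^2 = 3.050.
Overall selectivity = C_S/C_T = r_Sτ/(r_Tτ) = r_S/r_T = 1.84.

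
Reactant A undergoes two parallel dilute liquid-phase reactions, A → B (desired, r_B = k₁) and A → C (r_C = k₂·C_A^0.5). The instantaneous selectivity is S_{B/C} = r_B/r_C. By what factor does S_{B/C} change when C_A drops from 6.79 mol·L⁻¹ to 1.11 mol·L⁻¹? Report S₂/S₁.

2.47

S_{B/C} = (k₁/k₂)·C_A^-0.5, so S₂/S₁ = (C_{A,2}/C_{A,1})^-0.5.
= (1.11/6.79)^(-0.5) = (0.1635)^(-0.5) = 2.47.
Selectivity toward B rises as C_A falls — low-concentration operation is favoured.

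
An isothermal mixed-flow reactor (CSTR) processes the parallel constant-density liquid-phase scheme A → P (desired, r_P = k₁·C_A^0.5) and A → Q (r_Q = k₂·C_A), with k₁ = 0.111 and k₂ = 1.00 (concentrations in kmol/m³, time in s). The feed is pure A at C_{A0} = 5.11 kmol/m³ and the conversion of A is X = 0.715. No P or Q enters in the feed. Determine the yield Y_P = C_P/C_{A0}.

0.0602

Exit C_A = C_{A0}(1−X) = 5.11×0.285 = 1.456 kmol/m³.
In a CSTR the entire volume is at exit conditions, so r_P = 0.111×1.456^0.5 = 0.1340 and r_Q = 1.00×1.456 = 1.456.
Fraction of consumed A going to P: r_P/(r_P+r_Q) = 0.08423.
C_P = 0.08423·C_{A0}·X = 0.08423×5.11×0.715 = 0.308 kmol/m³; Y_P = C_P/C_{A0} = 0.0602.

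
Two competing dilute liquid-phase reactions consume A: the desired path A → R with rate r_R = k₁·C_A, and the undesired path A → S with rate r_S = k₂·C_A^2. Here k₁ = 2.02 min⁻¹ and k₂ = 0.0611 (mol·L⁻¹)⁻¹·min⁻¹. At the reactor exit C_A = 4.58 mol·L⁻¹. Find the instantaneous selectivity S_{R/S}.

7.22

S_{R/S} = r_R/r_S = (k₁·C_A)/(k₂·C_A^2) = (k₁/k₂)·C_A⁻¹.
= (2.02×4.580) / (0.0611×4.580^2) = 9.252/1.282 = 7.22.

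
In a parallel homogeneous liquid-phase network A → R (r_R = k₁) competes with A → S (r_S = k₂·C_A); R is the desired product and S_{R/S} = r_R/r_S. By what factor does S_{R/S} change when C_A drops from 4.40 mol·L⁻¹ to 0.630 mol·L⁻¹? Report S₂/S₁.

6.98

S_{R/S} = (k₁/k₂)·C_A⁻¹, so S₂/S₁ = (C_{A,2}/C_{A,1})⁻¹.
= 4.40/0.630 = 6.98.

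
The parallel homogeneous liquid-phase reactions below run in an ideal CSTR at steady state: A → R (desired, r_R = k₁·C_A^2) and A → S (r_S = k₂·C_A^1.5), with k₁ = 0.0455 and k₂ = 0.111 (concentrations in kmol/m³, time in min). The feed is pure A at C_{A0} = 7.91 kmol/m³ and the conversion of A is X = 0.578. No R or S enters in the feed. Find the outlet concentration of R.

Exit C_A = C_{A0}(1−X) = 7.91×0.422 = 3.338 kmol/m³.
A CSTR operates uniformly at the exit composition, giving r_R = 0.5070 and r_S = 0.6769 (each k·C_A^n at C_A = 3.338).
Fraction of consumed A going to R: r_R/(r_R+r_S) = 0.4282.
C_R = 0.4282·C_{A0}·X = 0.4282×7.91×0.578 = 1.96 kmol/m³.

1.96 kmol/m³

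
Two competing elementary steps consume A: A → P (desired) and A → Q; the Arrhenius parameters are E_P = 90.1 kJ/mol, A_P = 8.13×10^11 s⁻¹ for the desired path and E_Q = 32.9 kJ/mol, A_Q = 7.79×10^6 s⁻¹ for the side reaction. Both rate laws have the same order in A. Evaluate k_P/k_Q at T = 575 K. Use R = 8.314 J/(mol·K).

0.664

With equal orders, S_{P/Q} = k_P/k_Q = (A_P/A_Q)·exp[(E_Q−E_P)/(RT)].
(E_Q−E_P)/(RT) = (32.9−90.1)×10³/(8.314×575) = -57200/4781 = -11.97.
k_P/k_Q = (8.13×10^11/7.79×10^6)·exp(-11.97) = 1.044×10^5 × 6.362×10^-6 = 0.664.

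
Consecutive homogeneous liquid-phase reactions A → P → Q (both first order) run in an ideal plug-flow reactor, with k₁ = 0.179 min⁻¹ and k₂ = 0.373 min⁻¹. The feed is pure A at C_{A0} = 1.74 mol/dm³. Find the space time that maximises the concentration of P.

3.78 min

The intermediate peaks when r₁ = r₂, i.e. k₁e^(−k₁τ) = k₂e^(−k₂τ), giving τ_opt = ln(k₂/k₁)/(k₂−k₁).
= ln(0.373/0.179)/(0.373−0.179) = ln(2.084)/0.1940 = 0.7342/0.1940 = 3.78 min.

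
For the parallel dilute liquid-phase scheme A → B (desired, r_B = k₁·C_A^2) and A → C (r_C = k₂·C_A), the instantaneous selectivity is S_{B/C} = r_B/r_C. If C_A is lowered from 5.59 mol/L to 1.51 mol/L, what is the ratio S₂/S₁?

S_{B/C} = (k₁/k₂)·C_A, so S₂/S₁ = (C_{A,2}/C_{A,1}).
= 1.51/5.59 = 0.270.

0.270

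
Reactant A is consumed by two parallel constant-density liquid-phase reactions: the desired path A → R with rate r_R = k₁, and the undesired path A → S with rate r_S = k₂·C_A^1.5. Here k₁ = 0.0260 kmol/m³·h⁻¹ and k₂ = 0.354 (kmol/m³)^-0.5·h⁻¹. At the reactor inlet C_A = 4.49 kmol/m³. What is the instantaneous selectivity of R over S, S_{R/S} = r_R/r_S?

0.00772

S_{R/S} = r_R/r_S = (k₁)/(k₂·C_A^1.5) = (k₁/k₂)·C_A^-1.5.
= (0.0260) / (0.354×4.490^1.5) = 0.02600/3.368 = 0.00772.
The undesired path is higher order in A, so low C_A (CSTR or dilute feed) favours R.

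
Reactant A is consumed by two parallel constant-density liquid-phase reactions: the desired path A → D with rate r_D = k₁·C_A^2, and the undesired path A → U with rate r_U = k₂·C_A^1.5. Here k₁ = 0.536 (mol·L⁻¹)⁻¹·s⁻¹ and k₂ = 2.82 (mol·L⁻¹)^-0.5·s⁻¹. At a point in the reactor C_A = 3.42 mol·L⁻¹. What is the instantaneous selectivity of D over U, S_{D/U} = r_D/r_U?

0.352

S_{D/U} = r_D/r_U = (k₁·C_A^2)/(k₂·C_A^1.5) = (k₁/k₂)·C_A^0.5.
= (0.536×3.420^2) / (2.82×3.420^1.5) = 6.269/17.84 = 0.352.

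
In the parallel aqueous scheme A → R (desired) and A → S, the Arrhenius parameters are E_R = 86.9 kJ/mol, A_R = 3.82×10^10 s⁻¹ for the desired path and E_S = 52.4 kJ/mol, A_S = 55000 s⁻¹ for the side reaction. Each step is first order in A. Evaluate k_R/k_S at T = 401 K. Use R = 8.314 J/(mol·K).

22.3

With equal orders, S_{R/S} = k_R/k_S = (A_R/A_S)·exp[(E_S−E_R)/(RT)].
(E_S−E_R)/(RT) = (52.4−86.9)×10³/(8.314×401) = -34500/3334 = -10.35.
k_R/k_S = (3.82×10^10/55000)·exp(-10.35) = 6.945×10^5 × 3.205×10^-5 = 22.3.
Since E_R > E_S, raising the temperature improves selectivity toward R.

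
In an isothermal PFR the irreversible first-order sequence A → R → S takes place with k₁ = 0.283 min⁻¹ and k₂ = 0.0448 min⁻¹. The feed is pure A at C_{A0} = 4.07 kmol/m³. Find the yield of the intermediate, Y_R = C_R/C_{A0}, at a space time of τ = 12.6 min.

For first-order series with pure A initially, C_R(τ) = k₁C_{A0}/(k₂−k₁)·(e^(−k₁τ) − e^(−k₂τ)).
e^(−k₁τ) = e^(−0.283×12.6) = e^(−3.566) = 0.02827; e^(−k₂τ) = e^(−0.5645) = 0.5687.
C_R = 0.283×4.07/(0.0448−0.283) × (0.02827−0.5687) = (-4.835)×(-0.5404) = 2.613 kmol/m³.
Y_R = C_R/C_{A0} = 2.613/4.07 = 0.642.

0.642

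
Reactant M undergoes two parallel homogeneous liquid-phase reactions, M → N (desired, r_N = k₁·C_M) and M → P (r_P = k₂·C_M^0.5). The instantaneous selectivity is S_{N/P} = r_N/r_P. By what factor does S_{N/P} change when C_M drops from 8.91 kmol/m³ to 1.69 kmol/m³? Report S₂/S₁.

0.436

S_{N/P} = (k₁/k₂)·C_M^0.5, so S₂/S₁ = (C_{M,2}/C_{M,1})^0.5.
= (1.69/8.91)^0.5 = (0.1897)^0.5 = 0.436.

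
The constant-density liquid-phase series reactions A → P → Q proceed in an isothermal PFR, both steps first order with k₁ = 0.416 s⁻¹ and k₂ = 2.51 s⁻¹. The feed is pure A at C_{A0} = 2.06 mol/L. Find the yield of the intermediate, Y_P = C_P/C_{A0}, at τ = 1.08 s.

0.114

For first-order series with pure A initially, C_P(τ) = k₁C_{A0}/(k₂−k₁)·(e^(−k₁τ) − e^(−k₂τ)).
e^(−k₁τ) = e^(−0.416×1.08) = e^(−0.4493) = 0.6381; e^(−k₂τ) = e^(−2.711) = 0.06648.
C_P = 0.416×2.06/(2.51−0.416) × (0.6381−0.06648) = 0.4092×0.5716 = 0.2339 mol/L.
Y_P = C_P/C_{A0} = 0.2339/2.06 = 0.114.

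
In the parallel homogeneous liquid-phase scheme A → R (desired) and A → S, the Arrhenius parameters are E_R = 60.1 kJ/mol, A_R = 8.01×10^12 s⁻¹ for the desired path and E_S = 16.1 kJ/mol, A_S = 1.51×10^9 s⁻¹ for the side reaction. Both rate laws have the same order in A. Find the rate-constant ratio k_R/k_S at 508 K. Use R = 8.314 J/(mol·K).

k_R/k_S = (A_R/A_S)·exp[−(E_R−E_S)/(RT)] = (A_R/A_S)·exp[(E_S−E_R)/(RT)].
(E_S−E_R)/(RT) = (16.1−60.1)×10³/(8.314×508) = -44000/4224 = -10.42.
k_R/k_S = (8.01×10^12/1.51×10^9)·exp(-10.42) = 5305 × 2.989×10^-5 = 0.159.

0.159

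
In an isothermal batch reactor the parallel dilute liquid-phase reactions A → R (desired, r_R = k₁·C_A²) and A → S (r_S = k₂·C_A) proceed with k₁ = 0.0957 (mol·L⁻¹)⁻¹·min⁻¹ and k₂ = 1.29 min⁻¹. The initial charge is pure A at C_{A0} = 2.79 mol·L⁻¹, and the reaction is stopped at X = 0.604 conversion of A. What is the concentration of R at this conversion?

C_A = C_{A0}(1−X) = 1.105 mol·L⁻¹.
Along a PFR/batch, dC_S/dC_A = −r_S/(r_R+r_S) = −k₂/(k₂+k₁·C_A).
Integrating from C_{A0} to C_A: C_S = (1.29/0.0957)·ln[(1.29+0.0957·2.79)/(1.29+0.0957·1.10)] = 13.48·ln(1.557/1.396) = 1.474 mol·L⁻¹.
Then C_R = (C_{A0}−C_A) − C_S = 1.685 − 1.474 = 0.2113 mol·L⁻¹.

0.211 mol·L⁻¹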